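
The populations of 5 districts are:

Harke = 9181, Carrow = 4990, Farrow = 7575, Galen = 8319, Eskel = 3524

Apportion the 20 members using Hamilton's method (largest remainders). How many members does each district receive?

Standard divisor: 33589 ÷ 20 ≈ 1679.45.
Standard quotas: Harke 5.4667, Carrow 2.9712, Farrow 4.5104, Galen 4.9534, Eskel 2.0983.
Lower quotas: Harke 5, Carrow 2, Farrow 4, Galen 4, Eskel 2 (sum 17, leaving 3 seats).
Remainders in descending order: Carrow 0.9712, Galen 0.9534, Farrow 0.5104, Harke 0.4667, Eskel 0.0983.
Largest remainders: Carrow, Galen, Farrow receive the extra seats.

Harke 5; Carrow 3; Farrow 5; Galen 5; Eskel 2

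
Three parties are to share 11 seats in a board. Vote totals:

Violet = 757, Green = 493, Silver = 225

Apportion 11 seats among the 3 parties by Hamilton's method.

Violet: 5, Green: 4, Silver: 2

The standard divisor is 1475/11 ≈ 134.091.
Standard quotas: Violet 5.645, Green 3.677, Silver 1.678.
Lower quotas: Violet 5, Green 3, Silver 1 (sum 9, leaving 2 seats).
Remainders in descending order: Silver 0.678, Green 0.677, Violet 0.645.
The surplus seats go to Silver, Green.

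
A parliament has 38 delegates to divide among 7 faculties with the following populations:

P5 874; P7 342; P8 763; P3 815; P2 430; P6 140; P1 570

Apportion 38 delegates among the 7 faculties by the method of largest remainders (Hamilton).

P5=9, P7=3, P8=7, P3=8, P2=4, P6=1, P1=6

Standard divisor: 3934 ÷ 38 ≈ 103.526.
Standard quotas: P5 8.442, P7 3.304, P8 7.370, P3 7.872, P2 4.154, P6 1.352, P1 5.506.
Lower quotas: P5 8, P7 3, P8 7, P3 7, P2 4, P6 1, P1 5 (sum 35, leaving 3 seats).
Remainders in descending order: P3 0.872, P1 0.506, P5 0.442, P8 0.370, P6 0.352, P7 0.304, P2 0.154.
The surplus seats go to P3, P1, P5.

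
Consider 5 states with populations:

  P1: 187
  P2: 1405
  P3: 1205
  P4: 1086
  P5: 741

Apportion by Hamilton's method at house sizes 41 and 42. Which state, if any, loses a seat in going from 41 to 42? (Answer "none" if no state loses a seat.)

P1

At 41 seats: P1 2, P2 12, P3 11, P4 10, P5 6.
At 42 seats: P1 1, P2 13, P3 11, P4 10, P5 7.
P1 drops from 2 to 1.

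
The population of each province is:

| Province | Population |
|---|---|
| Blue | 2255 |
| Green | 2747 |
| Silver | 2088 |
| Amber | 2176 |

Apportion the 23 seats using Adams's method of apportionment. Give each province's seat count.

Blue=6, Green=7, Silver=5, Amber=5

Standard divisor 9266/23 ≈ 402.87; standard quotas: Blue 5.597, Green 6.819, Silver 5.183, Amber 5.401.
Rounding up gives 6, 7, 6, 6 = 25 seats, so the divisor must be adjusted.
With modified divisor 440: modified quotas Blue 5.125, Green 6.243, Silver 4.745, Amber 4.945.
Rounding up: Blue 6, Green 7, Silver 5, Amber 5 (total 23).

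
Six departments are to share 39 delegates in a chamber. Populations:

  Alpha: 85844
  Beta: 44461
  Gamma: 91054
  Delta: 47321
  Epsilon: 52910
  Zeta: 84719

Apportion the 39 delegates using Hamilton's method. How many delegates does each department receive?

Standard divisor: 406309 ÷ 39 ≈ 10418.179.
Standard quotas: Alpha 8.2398, Beta 4.2676, Gamma 8.7399, Delta 4.5422, Epsilon 5.0786, Zeta 8.1318.
Lower quotas: Alpha 8, Beta 4, Gamma 8, Delta 4, Epsilon 5, Zeta 8 (sum 37, leaving 2 seats).
Remainders in descending order: Gamma 0.7399, Delta 0.5422, Beta 0.2676, Alpha 0.2398, Zeta 0.1318, Epsilon 0.0786.
Largest remainders: Gamma, Delta receive the extra seats.

Alpha=8, Beta=4, Gamma=9, Delta=5, Epsilon=5, Zeta=8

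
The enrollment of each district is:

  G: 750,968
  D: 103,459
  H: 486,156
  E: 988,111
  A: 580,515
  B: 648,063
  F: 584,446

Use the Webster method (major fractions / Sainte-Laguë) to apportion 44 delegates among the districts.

G 8, D 1, H 5, E 11, A 6, B 7, F 6

Standard divisor 4141718/44 ≈ 94129.955; standard quotas: G 7.978, D 1.099, H 5.165, E 10.497, A 6.167, B 6.885, F 6.209.
Rounding to the nearest integer gives 8, 1, 5, 10, 6, 7, 6 = 43 seats, so the divisor must be adjusted.
With modified divisor 92000: modified quotas G 8.163, D 1.125, H 5.284, E 10.740, A 6.310, B 7.044, F 6.353.
Rounding to the nearest integer: G 8, D 1, H 5, E 11, A 6, B 7, F 6 (total 44).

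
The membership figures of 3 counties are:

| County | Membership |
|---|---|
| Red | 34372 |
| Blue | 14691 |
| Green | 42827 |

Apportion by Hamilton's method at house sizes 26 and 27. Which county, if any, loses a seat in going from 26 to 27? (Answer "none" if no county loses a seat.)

At 26 seats: Red 10, Blue 4, Green 12.
At 27 seats: Red 10, Blue 4, Green 13.
No county's allocation decreased.

none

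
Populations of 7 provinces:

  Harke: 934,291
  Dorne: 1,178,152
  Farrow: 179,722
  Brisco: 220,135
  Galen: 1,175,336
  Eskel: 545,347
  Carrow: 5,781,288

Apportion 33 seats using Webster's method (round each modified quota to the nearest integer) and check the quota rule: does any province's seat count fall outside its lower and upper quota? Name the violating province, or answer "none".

Carrow

Standard quotas: Harke 3.079, Dorne 3.882, Farrow 0.592, Brisco 0.725, Galen 3.873, Eskel 1.797, Carrow 19.051.
Webster allocation: Harke 3, Dorne 4, Farrow 1, Brisco 1, Galen 4, Eskel 2, Carrow 18.
Carrow has quota 19.051 (lower 19, upper 20) but receives 18 — outside the quota interval.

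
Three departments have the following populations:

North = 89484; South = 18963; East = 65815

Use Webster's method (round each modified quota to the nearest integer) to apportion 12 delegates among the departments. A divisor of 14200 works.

North 6, South 1, East 5

With modified divisor 14200: modified quotas North 6.302, South 1.335, East 4.635.
Rounding to the nearest integer: North 6, South 1, East 5 (total 12).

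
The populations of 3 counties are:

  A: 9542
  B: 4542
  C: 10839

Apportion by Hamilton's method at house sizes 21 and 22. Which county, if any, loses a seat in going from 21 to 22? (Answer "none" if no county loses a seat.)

none

At 21 seats: A 8, B 4, C 9.
At 22 seats: A 8, B 4, C 10.
No county's allocation decreased.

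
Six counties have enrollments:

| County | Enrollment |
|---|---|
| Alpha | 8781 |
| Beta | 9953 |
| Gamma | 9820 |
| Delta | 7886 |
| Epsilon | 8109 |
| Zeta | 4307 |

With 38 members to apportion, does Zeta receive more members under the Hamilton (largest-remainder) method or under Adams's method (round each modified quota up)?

Adams

Hamilton: Alpha 7, Beta 8, Gamma 8, Delta 6, Epsilon 6, Zeta 3.
Adams: Alpha 7, Beta 8, Gamma 7, Delta 6, Epsilon 6, Zeta 4.
Zeta gets 3 under Hamilton and 4 under Adams.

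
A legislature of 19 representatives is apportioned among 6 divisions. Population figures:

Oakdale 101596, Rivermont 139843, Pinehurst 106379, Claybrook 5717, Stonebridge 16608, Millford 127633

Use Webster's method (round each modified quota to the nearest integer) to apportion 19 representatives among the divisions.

Standard divisor 497776/19 ≈ 26198.737; standard quotas: Oakdale 3.878, Rivermont 5.338, Pinehurst 4.060, Claybrook 0.218, Stonebridge 0.634, Millford 4.872.
Rounding to the nearest integer gives Oakdale 4, Rivermont 5, Pinehurst 4, Claybrook 0, Stonebridge 1, Millford 5 — total 19, matching the house size, so no adjustment is needed.

Oakdale 4; Rivermont 5; Pinehurst 4; Claybrook 0; Stonebridge 1; Millford 5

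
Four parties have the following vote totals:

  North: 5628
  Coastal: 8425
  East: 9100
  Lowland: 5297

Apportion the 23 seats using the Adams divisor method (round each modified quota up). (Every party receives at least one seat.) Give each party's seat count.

North 5, Coastal 7, East 7, Lowland 4

Standard divisor 28450/23 ≈ 1236.957; standard quotas: North 4.550, Coastal 6.811, East 7.357, Lowland 4.282.
Rounding up gives 5, 7, 8, 5 = 25 seats, so the divisor must be adjusted.
With modified divisor 1360: modified quotas North 4.138, Coastal 6.195, East 6.691, Lowland 3.895.
Rounding up: North 5, Coastal 7, East 7, Lowland 4 (total 23).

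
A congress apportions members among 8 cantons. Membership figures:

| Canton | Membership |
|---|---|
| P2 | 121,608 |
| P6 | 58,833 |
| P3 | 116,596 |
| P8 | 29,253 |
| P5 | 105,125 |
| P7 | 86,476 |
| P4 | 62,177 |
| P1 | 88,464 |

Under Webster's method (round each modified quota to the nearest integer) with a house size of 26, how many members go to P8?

1

Standard divisor 668532/26 ≈ 25712.769; standard quotas: P2 4.729, P6 2.288, P3 4.535, P8 1.138, P5 4.088, P7 3.363, P4 2.418, P1 3.440.
Rounding to the nearest integer gives 5, 2, 5, 1, 4, 3, 2, 3 = 25 seats, so the divisor must be adjusted.
With modified divisor 25100: modified quotas P2 4.845, P6 2.344, P3 4.645, P8 1.165, P5 4.188, P7 3.445, P4 2.477, P1 3.524.
Rounding to the nearest integer: P2 5, P6 2, P3 5, P8 1, P5 4, P7 3, P4 2, P1 4 (total 26).
P8 receives 1.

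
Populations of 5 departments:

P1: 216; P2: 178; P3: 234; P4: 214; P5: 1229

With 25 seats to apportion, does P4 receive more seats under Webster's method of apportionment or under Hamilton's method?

Webster

Webster: P1 3, P2 2, P3 3, P4 3, P5 14.
Hamilton: P1 3, P2 2, P3 3, P4 2, P5 15.
P4 gets 3 under Webster and 2 under Hamilton.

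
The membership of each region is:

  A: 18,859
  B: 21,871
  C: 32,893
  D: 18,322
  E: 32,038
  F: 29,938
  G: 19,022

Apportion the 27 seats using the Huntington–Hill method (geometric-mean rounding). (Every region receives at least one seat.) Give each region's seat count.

A 3, B 3, C 5, D 3, E 5, F 5, G 3

With divisor 6504: modified quotas A 2.900, B 3.363, C 5.057, D 2.817, E 4.926, F 4.603, G 2.925.
Geometric-mean thresholds: A √(2·3)=2.449, B √(3·4)=3.464, C √(5·6)=5.477, D √(2·3)=2.449, E √(4·5)=4.472, F √(4·5)=4.472, G √(2·3)=2.449.
Each quota rounded against its threshold gives A 3, B 3, C 5, D 3, E 5, F 5, G 3 (total 27).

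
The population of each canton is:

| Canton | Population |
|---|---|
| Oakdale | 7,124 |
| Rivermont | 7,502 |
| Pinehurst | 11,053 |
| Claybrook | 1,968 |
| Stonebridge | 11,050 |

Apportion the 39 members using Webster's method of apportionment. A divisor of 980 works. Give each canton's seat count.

Oakdale=7; Rivermont=8; Pinehurst=11; Claybrook=2; Stonebridge=11

With modified divisor 980: modified quotas Oakdale 7.269, Rivermont 7.655, Pinehurst 11.279, Claybrook 2.008, Stonebridge 11.276.
Rounding to the nearest integer: Oakdale 7, Rivermont 8, Pinehurst 11, Claybrook 2, Stonebridge 11 (total 39).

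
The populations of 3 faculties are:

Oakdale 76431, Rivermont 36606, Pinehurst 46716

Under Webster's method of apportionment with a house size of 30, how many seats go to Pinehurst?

Standard divisor 159753/30 ≈ 5325.1; standard quotas: Oakdale 14.353, Rivermont 6.874, Pinehurst 8.773.
Rounding to the nearest integer gives Oakdale 14, Rivermont 7, Pinehurst 9 — total 30, matching the house size, so no adjustment is needed.
Pinehurst receives 9.

9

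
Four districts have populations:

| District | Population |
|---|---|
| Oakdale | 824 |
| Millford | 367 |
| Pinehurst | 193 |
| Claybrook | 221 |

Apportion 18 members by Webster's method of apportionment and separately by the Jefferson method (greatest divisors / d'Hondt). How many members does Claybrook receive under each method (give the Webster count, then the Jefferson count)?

Webster: Oakdale 9, Millford 4, Pinehurst 2, Claybrook 3.
Jefferson: Oakdale 10, Millford 4, Pinehurst 2, Claybrook 2.
Claybrook gets 3 under Webster and 2 under Jefferson.

3 and 2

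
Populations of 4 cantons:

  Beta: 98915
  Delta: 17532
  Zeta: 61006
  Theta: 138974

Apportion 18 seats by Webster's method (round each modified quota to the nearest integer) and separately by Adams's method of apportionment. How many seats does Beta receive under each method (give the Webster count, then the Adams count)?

Webster: Beta 6, Delta 1, Zeta 3, Theta 8.
Adams: Beta 5, Delta 1, Zeta 4, Theta 8.
Beta gets 6 under Webster and 5 under Adams.

6 and 5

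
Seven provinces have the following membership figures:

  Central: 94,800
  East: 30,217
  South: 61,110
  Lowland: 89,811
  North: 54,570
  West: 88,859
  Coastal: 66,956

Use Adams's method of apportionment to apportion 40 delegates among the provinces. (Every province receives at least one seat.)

Standard divisor 486323/40 ≈ 12158.075; standard quotas: Central 7.797, East 2.485, South 5.026, Lowland 7.387, North 4.488, West 7.309, Coastal 5.507.
Rounding up gives 8, 3, 6, 8, 5, 8, 6 = 44 seats, so the divisor must be adjusted.
With modified divisor 13500: modified quotas Central 7.022, East 2.238, South 4.527, Lowland 6.653, North 4.042, West 6.582, Coastal 4.960.
Rounding up: Central 8, East 3, South 5, Lowland 7, North 5, West 7, Coastal 5 (total 40).

Central=8, East=3, South=5, Lowland=7, North=5, West=7, Coastal=5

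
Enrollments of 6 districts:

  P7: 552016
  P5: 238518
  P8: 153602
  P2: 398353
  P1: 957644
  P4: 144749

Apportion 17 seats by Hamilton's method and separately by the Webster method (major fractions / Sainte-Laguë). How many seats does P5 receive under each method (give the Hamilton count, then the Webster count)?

Hamilton: P7 4, P5 1, P8 1, P2 3, P1 7, P4 1.
Webster: P7 4, P5 2, P8 1, P2 3, P1 6, P4 1.
P5 gets 1 under Hamilton and 2 under Webster.

1 and 2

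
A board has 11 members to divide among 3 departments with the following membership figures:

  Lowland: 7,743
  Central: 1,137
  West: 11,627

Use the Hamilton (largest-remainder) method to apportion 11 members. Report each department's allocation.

The standard divisor is 20507/11 ≈ 1864.273.
Standard quotas: Lowland 4.1534, Central 0.6099, West 6.2367.
Lower quotas: Lowland 4, Central 0, West 6 (sum 10, leaving 1 seat).
Remainders in descending order: Central 0.6099, West 0.2367, Lowland 0.1534.
Largest remainder: Central receives the extra seat.

Lowland 4, Central 1, West 6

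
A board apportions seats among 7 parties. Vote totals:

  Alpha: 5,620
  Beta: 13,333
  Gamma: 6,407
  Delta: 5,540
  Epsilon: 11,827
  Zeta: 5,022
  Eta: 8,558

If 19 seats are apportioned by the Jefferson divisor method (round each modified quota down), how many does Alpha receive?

Standard divisor 56307/19 ≈ 2963.526; standard quotas: Alpha 1.896, Beta 4.499, Gamma 2.162, Delta 1.869, Epsilon 3.991, Zeta 1.695, Eta 2.888.
Rounding down gives 1, 4, 2, 1, 3, 1, 2 = 14 seats, so the divisor must be adjusted.
With modified divisor 2600: modified quotas Alpha 2.162, Beta 5.128, Gamma 2.464, Delta 2.131, Epsilon 4.549, Zeta 1.932, Eta 3.292.
Rounding down: Alpha 2, Beta 5, Gamma 2, Delta 2, Epsilon 4, Zeta 1, Eta 3 (total 19).
Alpha receives 2.

2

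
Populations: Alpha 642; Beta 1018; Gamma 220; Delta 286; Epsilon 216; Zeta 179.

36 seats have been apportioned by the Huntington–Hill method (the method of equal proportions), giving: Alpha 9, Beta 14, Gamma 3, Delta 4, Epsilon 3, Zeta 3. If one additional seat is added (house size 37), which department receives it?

Beta

Priority for the next seat is population ÷ (√(s·(s+1))).
Priorities: Alpha 67.673, Beta 70.249, Gamma 63.509, Delta 63.952, Epsilon 62.354, Zeta 51.673.
Highest priority: Beta.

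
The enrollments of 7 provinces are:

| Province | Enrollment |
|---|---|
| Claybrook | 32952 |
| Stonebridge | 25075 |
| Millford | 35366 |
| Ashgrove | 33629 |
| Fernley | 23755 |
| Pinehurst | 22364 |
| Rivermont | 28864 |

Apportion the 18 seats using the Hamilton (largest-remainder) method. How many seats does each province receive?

The standard divisor is 202005/18 ≈ 11222.5.
Standard quotas: Claybrook 2.9362, Stonebridge 2.2344, Millford 3.1513, Ashgrove 2.9966, Fernley 2.1167, Pinehurst 1.9928, Rivermont 2.5720.
Lower quotas: Claybrook 2, Stonebridge 2, Millford 3, Ashgrove 2, Fernley 2, Pinehurst 1, Rivermont 2 (sum 14, leaving 4 seats).
Remainders in descending order: Ashgrove 0.9966, Pinehurst 0.9928, Claybrook 0.9362, Rivermont 0.5720, Stonebridge 0.2344, Millford 0.1513, Fernley 0.1167.
Largest remainders: Ashgrove, Pinehurst, Claybrook, Rivermont receive the extra seats.

Claybrook=3; Stonebridge=2; Millford=3; Ashgrove=3; Fernley=2; Pinehurst=2; Rivermont=3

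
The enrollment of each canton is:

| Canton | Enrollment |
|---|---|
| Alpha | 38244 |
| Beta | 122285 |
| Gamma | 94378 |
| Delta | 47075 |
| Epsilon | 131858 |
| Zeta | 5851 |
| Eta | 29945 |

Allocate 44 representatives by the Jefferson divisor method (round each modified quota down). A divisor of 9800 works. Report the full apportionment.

Alpha 3, Beta 12, Gamma 9, Delta 4, Epsilon 13, Zeta 0, Eta 3

With modified divisor 9800: modified quotas Alpha 3.902, Beta 12.478, Gamma 9.630, Delta 4.804, Epsilon 13.455, Zeta 0.597, Eta 3.056.
Rounding down: Alpha 3, Beta 12, Gamma 9, Delta 4, Epsilon 13, Zeta 0, Eta 3 (total 44).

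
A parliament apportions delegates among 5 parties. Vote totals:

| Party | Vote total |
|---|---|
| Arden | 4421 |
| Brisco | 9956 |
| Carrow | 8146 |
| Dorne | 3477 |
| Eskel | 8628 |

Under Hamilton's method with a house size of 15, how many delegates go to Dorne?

Total 34628; standard divisor 34628/15 ≈ 2308.533.
Standard quotas: Arden 1.9151, Brisco 4.3127, Carrow 3.5286, Dorne 1.5062, Eskel 3.7374.
Lower quotas: Arden 1, Brisco 4, Carrow 3, Dorne 1, Eskel 3 (sum 12, leaving 3 seats).
Remainders in descending order: Arden 0.9151, Eskel 0.7374, Carrow 0.5286, Dorne 0.5062, Brisco 0.3127.
The surplus seats go to Arden, Eskel, Carrow.
Dorne receives 1.

1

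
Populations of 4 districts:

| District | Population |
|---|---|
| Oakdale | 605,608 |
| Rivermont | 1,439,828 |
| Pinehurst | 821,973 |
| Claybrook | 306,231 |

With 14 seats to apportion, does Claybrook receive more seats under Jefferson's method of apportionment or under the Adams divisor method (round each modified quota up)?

Jefferson: Oakdale 2, Rivermont 7, Pinehurst 4, Claybrook 1.
Adams: Oakdale 3, Rivermont 6, Pinehurst 3, Claybrook 2.
Claybrook gets 1 under Jefferson and 2 under Adams.

Adams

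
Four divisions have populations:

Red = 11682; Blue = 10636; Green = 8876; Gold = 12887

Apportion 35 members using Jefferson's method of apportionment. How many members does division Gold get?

10

Standard divisor 44081/35 ≈ 1259.457; standard quotas: Red 9.275, Blue 8.445, Green 7.047, Gold 10.232.
Rounding down gives 9, 8, 7, 10 = 34 seats, so the divisor must be adjusted.
With modified divisor 1177: modified quotas Red 9.925, Blue 9.037, Green 7.541, Gold 10.949.
Rounding down: Red 9, Blue 9, Green 7, Gold 10 (total 35).
Gold receives 10.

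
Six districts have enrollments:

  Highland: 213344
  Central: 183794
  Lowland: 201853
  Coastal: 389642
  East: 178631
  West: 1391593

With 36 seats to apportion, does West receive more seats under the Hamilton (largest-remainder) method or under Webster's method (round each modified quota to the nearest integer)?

Hamilton

Hamilton: Highland 3, Central 3, Lowland 3, Coastal 5, East 2, West 20.
Webster: Highland 3, Central 3, Lowland 3, Coastal 5, East 3, West 19.
West gets 20 under Hamilton and 19 under Webster.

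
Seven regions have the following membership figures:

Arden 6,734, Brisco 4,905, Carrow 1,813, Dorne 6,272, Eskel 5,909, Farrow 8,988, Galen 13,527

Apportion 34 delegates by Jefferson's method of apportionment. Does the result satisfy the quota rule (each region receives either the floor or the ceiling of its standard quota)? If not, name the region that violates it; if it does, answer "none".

Standard quotas: Arden 4.755, Brisco 3.464, Carrow 1.280, Dorne 4.429, Eskel 4.173, Farrow 6.347, Galen 9.552.
Jefferson allocation: Arden 5, Brisco 3, Carrow 1, Dorne 4, Eskel 4, Farrow 7, Galen 10.
Every allocation lies between the lower and upper quota.

none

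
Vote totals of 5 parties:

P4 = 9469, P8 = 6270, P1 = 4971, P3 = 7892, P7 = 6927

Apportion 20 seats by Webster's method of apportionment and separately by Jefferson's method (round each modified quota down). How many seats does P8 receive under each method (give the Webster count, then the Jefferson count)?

Webster: P4 5, P8 4, P1 3, P3 4, P7 4.
Jefferson: P4 5, P8 3, P1 3, P3 5, P7 4.
P8 gets 4 under Webster and 3 under Jefferson.

4 and 3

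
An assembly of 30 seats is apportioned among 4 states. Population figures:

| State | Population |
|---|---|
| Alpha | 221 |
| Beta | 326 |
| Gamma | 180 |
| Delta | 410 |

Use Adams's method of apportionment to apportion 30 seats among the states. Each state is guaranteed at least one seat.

Alpha: 6, Beta: 8, Gamma: 5, Delta: 11

Standard divisor 1137/30 ≈ 37.9; standard quotas: Alpha 5.831, Beta 8.602, Gamma 4.749, Delta 10.818.
Rounding up gives 6, 9, 5, 11 = 31 seats, so the divisor must be adjusted.
With modified divisor 40.9: modified quotas Alpha 5.403, Beta 7.971, Gamma 4.401, Delta 10.024.
Rounding up: Alpha 6, Beta 8, Gamma 5, Delta 11 (total 30).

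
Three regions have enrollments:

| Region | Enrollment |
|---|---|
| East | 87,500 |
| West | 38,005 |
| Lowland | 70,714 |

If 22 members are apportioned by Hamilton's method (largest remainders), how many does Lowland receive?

8

Total 196219; standard divisor 196219/22 ≈ 8919.045.
Standard quotas: East 9.8105, West 4.2611, Lowland 7.9284.
Lower quotas: East 9, West 4, Lowland 7 (sum 20, leaving 2 seats).
Remainders in descending order: Lowland 0.9284, East 0.8105, West 0.2611.
Largest remainders: Lowland, East receive the extra seats.
Lowland receives 8.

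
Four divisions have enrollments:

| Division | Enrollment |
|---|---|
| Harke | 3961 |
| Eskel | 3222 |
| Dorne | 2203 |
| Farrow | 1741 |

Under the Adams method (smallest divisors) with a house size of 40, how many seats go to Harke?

Standard divisor 11127/40 ≈ 278.175; standard quotas: Harke 14.239, Eskel 11.583, Dorne 7.919, Farrow 6.259.
Rounding up gives 15, 12, 8, 7 = 42 seats, so the divisor must be adjusted.
With modified divisor 292: modified quotas Harke 13.565, Eskel 11.034, Dorne 7.545, Farrow 5.962.
Rounding up: Harke 14, Eskel 12, Dorne 8, Farrow 6 (total 40).
Harke receives 14.

14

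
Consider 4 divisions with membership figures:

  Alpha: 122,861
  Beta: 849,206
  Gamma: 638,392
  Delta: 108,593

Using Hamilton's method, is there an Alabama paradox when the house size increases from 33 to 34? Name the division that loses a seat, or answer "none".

At 33 seats: Alpha 3, Beta 16, Gamma 12, Delta 2.
At 34 seats: Alpha 2, Beta 17, Gamma 13, Delta 2.
Alpha drops from 3 to 2.

Alpha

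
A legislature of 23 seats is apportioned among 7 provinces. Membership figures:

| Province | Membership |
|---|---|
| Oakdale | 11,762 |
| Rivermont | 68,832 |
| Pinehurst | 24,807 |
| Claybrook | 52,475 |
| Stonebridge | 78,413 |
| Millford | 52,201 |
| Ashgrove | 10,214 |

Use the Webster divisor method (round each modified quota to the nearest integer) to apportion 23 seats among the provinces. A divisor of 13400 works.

Oakdale=1, Rivermont=5, Pinehurst=2, Claybrook=4, Stonebridge=6, Millford=4, Ashgrove=1

With modified divisor 13400: modified quotas Oakdale 0.878, Rivermont 5.137, Pinehurst 1.851, Claybrook 3.916, Stonebridge 5.852, Millford 3.896, Ashgrove 0.762.
Rounding to the nearest integer: Oakdale 1, Rivermont 5, Pinehurst 2, Claybrook 4, Stonebridge 6, Millford 4, Ashgrove 1 (total 23).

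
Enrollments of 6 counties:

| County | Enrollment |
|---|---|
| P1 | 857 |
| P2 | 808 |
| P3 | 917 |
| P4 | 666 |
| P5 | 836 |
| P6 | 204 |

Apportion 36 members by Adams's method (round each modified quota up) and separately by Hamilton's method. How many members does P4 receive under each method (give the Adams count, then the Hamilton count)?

Adams: P1 7, P2 7, P3 7, P4 6, P5 7, P6 2.
Hamilton: P1 7, P2 7, P3 8, P4 5, P5 7, P6 2.
P4 gets 6 under Adams and 5 under Hamilton.

6 and 5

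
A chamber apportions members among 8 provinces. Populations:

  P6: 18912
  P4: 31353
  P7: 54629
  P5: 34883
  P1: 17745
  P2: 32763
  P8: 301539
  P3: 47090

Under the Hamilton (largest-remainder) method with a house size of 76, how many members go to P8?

Total 538914; standard divisor 538914/76 ≈ 7090.974.
Standard quotas: P6 2.6671, P4 4.4215, P7 7.7040, P5 4.9194, P1 2.5025, P2 4.6204, P8 42.5243, P3 6.6408.
Lower quotas: P6 2, P4 4, P7 7, P5 4, P1 2, P2 4, P8 42, P3 6 (sum 71, leaving 5 seats).
Remainders in descending order: P5 0.9194, P7 0.7040, P6 0.6671, P3 0.6408, P2 0.6204, P8 0.5243, P1 0.5025, P4 0.4215.
The surplus seats go to P5, P7, P6, P3, P2.
P8 receives 42.

42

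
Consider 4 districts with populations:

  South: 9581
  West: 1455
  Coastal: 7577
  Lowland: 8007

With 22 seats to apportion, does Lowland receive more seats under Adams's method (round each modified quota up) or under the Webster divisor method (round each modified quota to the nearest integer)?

Adams: South 8, West 2, Coastal 6, Lowland 6.
Webster: South 8, West 1, Coastal 6, Lowland 7.
Lowland gets 6 under Adams and 7 under Webster.

Webster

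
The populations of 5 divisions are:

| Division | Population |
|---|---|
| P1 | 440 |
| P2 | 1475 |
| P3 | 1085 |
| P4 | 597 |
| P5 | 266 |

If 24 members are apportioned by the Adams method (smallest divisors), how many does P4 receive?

Standard divisor 3863/24 ≈ 160.958; standard quotas: P1 2.734, P2 9.164, P3 6.741, P4 3.709, P5 1.653.
Rounding up gives 3, 10, 7, 4, 2 = 26 seats, so the divisor must be adjusted.
With modified divisor 183: modified quotas P1 2.404, P2 8.060, P3 5.929, P4 3.262, P5 1.454.
Rounding up: P1 3, P2 9, P3 6, P4 4, P5 2 (total 24).
P4 receives 4.

4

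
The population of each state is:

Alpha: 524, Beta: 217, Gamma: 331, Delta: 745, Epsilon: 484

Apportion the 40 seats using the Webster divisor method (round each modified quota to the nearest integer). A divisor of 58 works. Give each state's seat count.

With modified divisor 58: modified quotas Alpha 9.034, Beta 3.741, Gamma 5.707, Delta 12.845, Epsilon 8.345.
Rounding to the nearest integer: Alpha 9, Beta 4, Gamma 6, Delta 13, Epsilon 8 (total 40).

Alpha 9, Beta 4, Gamma 6, Delta 13, Epsilon 8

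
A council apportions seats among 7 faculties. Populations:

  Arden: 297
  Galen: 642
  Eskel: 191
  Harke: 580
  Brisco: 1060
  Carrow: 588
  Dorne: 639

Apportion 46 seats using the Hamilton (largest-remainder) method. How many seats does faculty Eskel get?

The standard divisor is 3997/46 ≈ 86.891.
Standard quotas: Arden 3.418, Galen 7.389, Eskel 2.198, Harke 6.675, Brisco 12.199, Carrow 6.767, Dorne 7.354.
Lower quotas: Arden 3, Galen 7, Eskel 2, Harke 6, Brisco 12, Carrow 6, Dorne 7 (sum 43, leaving 3 seats).
Remainders in descending order: Carrow 0.767, Harke 0.675, Arden 0.418, Galen 0.389, Dorne 0.354, Brisco 0.199, Eskel 0.198.
Largest remainders: Carrow, Harke, Arden receive the extra seats.
Eskel receives 2.

2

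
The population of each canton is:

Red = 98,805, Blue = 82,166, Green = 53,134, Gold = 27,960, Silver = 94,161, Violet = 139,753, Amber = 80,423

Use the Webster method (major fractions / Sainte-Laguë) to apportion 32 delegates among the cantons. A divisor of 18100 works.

With modified divisor 18100: modified quotas Red 5.459, Blue 4.540, Green 2.936, Gold 1.545, Silver 5.202, Violet 7.721, Amber 4.443.
Rounding to the nearest integer: Red 5, Blue 5, Green 3, Gold 2, Silver 5, Violet 8, Amber 4 (total 32).

Red: 5, Blue: 5, Green: 3, Gold: 2, Silver: 5, Violet: 8, Amber: 4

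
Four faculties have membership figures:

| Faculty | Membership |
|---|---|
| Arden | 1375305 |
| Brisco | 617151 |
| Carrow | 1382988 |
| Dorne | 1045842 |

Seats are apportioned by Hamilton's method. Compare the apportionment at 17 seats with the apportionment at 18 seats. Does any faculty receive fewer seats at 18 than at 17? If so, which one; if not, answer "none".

At 17 seats: Arden 5, Brisco 3, Carrow 5, Dorne 4.
At 18 seats: Arden 6, Brisco 2, Carrow 6, Dorne 4.
Brisco drops from 3 to 2.

Brisco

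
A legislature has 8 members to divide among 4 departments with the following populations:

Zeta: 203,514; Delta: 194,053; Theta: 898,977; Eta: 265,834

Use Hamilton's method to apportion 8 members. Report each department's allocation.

Zeta 1; Delta 1; Theta 5; Eta 1

The standard divisor is 1562378/8 ≈ 195297.25.
Standard quotas: Zeta 1.0421, Delta 0.9936, Theta 4.6031, Eta 1.3612.
Lower quotas: Zeta 1, Delta 0, Theta 4, Eta 1 (sum 6, leaving 2 seats).
Remainders in descending order: Delta 0.9936, Theta 0.6031, Eta 0.3612, Zeta 0.0421.
The surplus seats go to Delta, Theta.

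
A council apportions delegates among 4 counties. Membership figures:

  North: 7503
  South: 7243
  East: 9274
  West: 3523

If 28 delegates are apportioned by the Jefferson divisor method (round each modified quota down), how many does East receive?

10

Standard divisor 27543/28 ≈ 983.679; standard quotas: North 7.627, South 7.363, East 9.428, West 3.581.
Rounding down gives 7, 7, 9, 3 = 26 seats, so the divisor must be adjusted.
With modified divisor 920: modified quotas North 8.155, South 7.873, East 10.080, West 3.829.
Rounding down: North 8, South 7, East 10, West 3 (total 28).
East receives 10.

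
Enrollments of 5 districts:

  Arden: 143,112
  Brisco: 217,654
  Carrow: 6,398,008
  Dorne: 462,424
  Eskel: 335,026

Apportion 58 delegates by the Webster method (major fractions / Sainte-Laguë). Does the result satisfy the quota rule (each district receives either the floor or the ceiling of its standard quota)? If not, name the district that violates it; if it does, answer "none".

Standard quotas: Arden 1.098, Brisco 1.671, Carrow 49.110, Dorne 3.549, Eskel 2.572.
Webster allocation: Arden 1, Brisco 2, Carrow 48, Dorne 4, Eskel 3.
Carrow has quota 49.110 (lower 49, upper 50) but receives 48 — outside the quota interval.

Carrow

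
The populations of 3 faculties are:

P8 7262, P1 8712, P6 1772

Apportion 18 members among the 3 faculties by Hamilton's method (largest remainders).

The standard divisor is 17746/18 ≈ 985.889.
Standard quotas: P8 7.3659, P1 8.8367, P6 1.7974.
Lower quotas: P8 7, P1 8, P6 1 (sum 16, leaving 2 seats).
Remainders in descending order: P1 0.8367, P6 0.7974, P8 0.3659.
Largest remainders: P1, P6 receive the extra seats.

P8=7; P1=9; P6=2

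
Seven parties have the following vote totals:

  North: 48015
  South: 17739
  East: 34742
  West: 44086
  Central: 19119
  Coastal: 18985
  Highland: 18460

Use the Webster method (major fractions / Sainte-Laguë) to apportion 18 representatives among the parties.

Standard divisor 201146/18 ≈ 11174.778; standard quotas: North 4.297, South 1.587, East 3.109, West 3.945, Central 1.711, Coastal 1.699, Highland 1.652.
Rounding to the nearest integer gives 4, 2, 3, 4, 2, 2, 2 = 19 seats, so the divisor must be adjusted.
With modified divisor 12100: modified quotas North 3.968, South 1.466, East 2.871, West 3.643, Central 1.580, Coastal 1.569, Highland 1.526.
Rounding to the nearest integer: North 4, South 1, East 3, West 4, Central 2, Coastal 2, Highland 2 (total 18).

North 4, South 1, East 3, West 4, Central 2, Coastal 2, Highland 2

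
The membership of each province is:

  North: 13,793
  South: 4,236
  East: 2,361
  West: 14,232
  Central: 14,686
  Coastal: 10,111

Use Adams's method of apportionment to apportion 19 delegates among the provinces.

North 4; South 2; East 1; West 4; Central 5; Coastal 3

Standard divisor 59419/19 ≈ 3127.316; standard quotas: North 4.410, South 1.355, East 0.755, West 4.551, Central 4.696, Coastal 3.233.
Rounding up gives 5, 2, 1, 5, 5, 4 = 22 seats, so the divisor must be adjusted.
With modified divisor 3600: modified quotas North 3.831, South 1.177, East 0.656, West 3.953, Central 4.079, Coastal 2.809.
Rounding up: North 4, South 2, East 1, West 4, Central 5, Coastal 3 (total 19).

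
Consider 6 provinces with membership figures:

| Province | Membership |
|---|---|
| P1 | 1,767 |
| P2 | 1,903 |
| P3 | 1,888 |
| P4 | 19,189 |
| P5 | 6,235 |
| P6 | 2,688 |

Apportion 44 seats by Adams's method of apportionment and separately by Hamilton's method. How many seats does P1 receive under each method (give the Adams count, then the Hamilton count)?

3 and 2

Adams: P1 3, P2 3, P3 3, P4 23, P5 8, P6 4.
Hamilton: P1 2, P2 3, P3 2, P4 25, P5 8, P6 4.
P1 gets 3 under Adams and 2 under Hamilton.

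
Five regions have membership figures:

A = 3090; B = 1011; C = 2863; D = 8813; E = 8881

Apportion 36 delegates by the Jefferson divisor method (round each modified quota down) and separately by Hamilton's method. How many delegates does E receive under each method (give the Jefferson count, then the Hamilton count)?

Jefferson: A 4, B 1, C 4, D 13, E 14.
Hamilton: A 5, B 1, C 4, D 13, E 13.
E gets 14 under Jefferson and 13 under Hamilton.

14 and 13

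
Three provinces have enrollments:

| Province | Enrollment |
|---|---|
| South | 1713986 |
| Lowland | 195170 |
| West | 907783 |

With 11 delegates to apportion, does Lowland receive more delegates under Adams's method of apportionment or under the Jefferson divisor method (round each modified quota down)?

Adams

Adams: South 6, Lowland 1, West 4.
Jefferson: South 7, Lowland 0, West 4.
Lowland gets 1 under Adams and 0 under Jefferson.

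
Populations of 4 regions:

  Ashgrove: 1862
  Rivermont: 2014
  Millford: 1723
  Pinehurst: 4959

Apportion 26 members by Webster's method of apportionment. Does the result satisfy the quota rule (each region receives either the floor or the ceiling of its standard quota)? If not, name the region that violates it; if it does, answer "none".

none

Standard quotas: Ashgrove 4.585, Rivermont 4.960, Millford 4.243, Pinehurst 12.212.
Webster allocation: Ashgrove 5, Rivermont 5, Millford 4, Pinehurst 12.
Every allocation lies between the lower and upper quota.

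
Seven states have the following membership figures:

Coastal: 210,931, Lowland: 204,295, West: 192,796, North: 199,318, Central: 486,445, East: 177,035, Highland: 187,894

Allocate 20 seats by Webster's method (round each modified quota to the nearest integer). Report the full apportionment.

Coastal=3; Lowland=3; West=2; North=2; Central=6; East=2; Highland=2

Standard divisor 1658714/20 ≈ 82935.7; standard quotas: Coastal 2.543, Lowland 2.463, West 2.325, North 2.403, Central 5.865, East 2.135, Highland 2.266.
Rounding to the nearest integer gives 3, 2, 2, 2, 6, 2, 2 = 19 seats, so the divisor must be adjusted.
With modified divisor 80700: modified quotas Coastal 2.614, Lowland 2.532, West 2.389, North 2.470, Central 6.028, East 2.194, Highland 2.328.
Rounding to the nearest integer: Coastal 3, Lowland 3, West 2, North 2, Central 6, East 2, Highland 2 (total 20).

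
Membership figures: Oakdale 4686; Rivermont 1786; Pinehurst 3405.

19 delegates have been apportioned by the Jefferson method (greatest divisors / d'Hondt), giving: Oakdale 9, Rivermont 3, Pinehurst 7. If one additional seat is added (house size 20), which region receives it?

Oakdale

Priority for the next seat is population ÷ (current seats + 1).
Priorities: Oakdale 468.600, Rivermont 446.500, Pinehurst 425.625.
Highest priority: Oakdale.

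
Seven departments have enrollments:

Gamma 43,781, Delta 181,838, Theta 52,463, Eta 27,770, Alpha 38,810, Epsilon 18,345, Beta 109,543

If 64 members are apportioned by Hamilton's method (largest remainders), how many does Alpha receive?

Total 472550; standard divisor 472550/64 ≈ 7383.594.
Standard quotas: Gamma 5.9295, Delta 24.6273, Theta 7.1053, Eta 3.7610, Alpha 5.2562, Epsilon 2.4846, Beta 14.8360.
Lower quotas: Gamma 5, Delta 24, Theta 7, Eta 3, Alpha 5, Epsilon 2, Beta 14 (sum 60, leaving 4 seats).
Remainders in descending order: Gamma 0.9295, Beta 0.8360, Eta 0.7610, Delta 0.6273, Epsilon 0.4846, Alpha 0.2562, Theta 0.1053.
The surplus seats go to Gamma, Beta, Eta, Delta.
Alpha receives 5.

5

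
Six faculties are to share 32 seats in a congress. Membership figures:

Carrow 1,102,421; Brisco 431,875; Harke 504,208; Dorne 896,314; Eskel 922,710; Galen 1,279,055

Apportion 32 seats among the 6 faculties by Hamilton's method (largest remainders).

Standard divisor: 5136583 ÷ 32 ≈ 160518.219.
Standard quotas: Carrow 6.8679, Brisco 2.6905, Harke 3.1411, Dorne 5.5839, Eskel 5.7483, Galen 7.9683.
Lower quotas: Carrow 6, Brisco 2, Harke 3, Dorne 5, Eskel 5, Galen 7 (sum 28, leaving 4 seats).
Remainders in descending order: Galen 0.9683, Carrow 0.8679, Eskel 0.7483, Brisco 0.6905, Dorne 0.5839, Harke 0.1411.
Largest remainders: Galen, Carrow, Eskel, Brisco receive the extra seats.

Carrow=7, Brisco=3, Harke=3, Dorne=5, Eskel=6, Galen=8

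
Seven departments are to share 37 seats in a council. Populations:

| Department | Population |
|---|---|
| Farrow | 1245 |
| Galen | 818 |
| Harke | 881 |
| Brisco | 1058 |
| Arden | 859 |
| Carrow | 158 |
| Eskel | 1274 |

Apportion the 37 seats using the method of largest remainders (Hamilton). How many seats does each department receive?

Farrow=7; Galen=5; Harke=5; Brisco=6; Arden=5; Carrow=1; Eskel=8

The standard divisor is 6293/37 ≈ 170.081.
Standard quotas: Farrow 7.320, Galen 4.809, Harke 5.180, Brisco 6.221, Arden 5.051, Carrow 0.929, Eskel 7.491.
Lower quotas: Farrow 7, Galen 4, Harke 5, Brisco 6, Arden 5, Carrow 0, Eskel 7 (sum 34, leaving 3 seats).
Remainders in descending order: Carrow 0.929, Galen 0.809, Eskel 0.491, Farrow 0.320, Brisco 0.221, Harke 0.180, Arden 0.051.
Largest remainders: Carrow, Galen, Eskel receive the extra seats.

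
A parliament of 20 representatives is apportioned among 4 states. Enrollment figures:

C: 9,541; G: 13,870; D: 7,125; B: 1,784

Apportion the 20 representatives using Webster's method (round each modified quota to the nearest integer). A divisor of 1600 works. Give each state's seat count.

C=6, G=9, D=4, B=1

With modified divisor 1600: modified quotas C 5.963, G 8.669, D 4.453, B 1.115.
Rounding to the nearest integer: C 6, G 9, D 4, B 1 (total 20).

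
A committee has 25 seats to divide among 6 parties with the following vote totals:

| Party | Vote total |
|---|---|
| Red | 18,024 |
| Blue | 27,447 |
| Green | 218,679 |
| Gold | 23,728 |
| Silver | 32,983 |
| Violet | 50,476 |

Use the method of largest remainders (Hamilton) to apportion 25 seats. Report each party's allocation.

Standard divisor: 371337 ÷ 25 ≈ 14853.48.
Standard quotas: Red 1.2135, Blue 1.8478, Green 14.7224, Gold 1.5975, Silver 2.2206, Violet 3.3983.
Lower quotas: Red 1, Blue 1, Green 14, Gold 1, Silver 2, Violet 3 (sum 22, leaving 3 seats).
Remainders in descending order: Blue 0.8478, Green 0.7224, Gold 0.5975, Violet 0.3983, Silver 0.2206, Red 0.2135.
Largest remainders: Blue, Green, Gold receive the extra seats.

Red=1; Blue=2; Green=15; Gold=2; Silver=2; Violet=3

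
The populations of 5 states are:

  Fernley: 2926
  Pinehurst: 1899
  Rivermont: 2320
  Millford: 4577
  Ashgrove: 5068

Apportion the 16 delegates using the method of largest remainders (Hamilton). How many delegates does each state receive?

Fernley 3, Pinehurst 2, Rivermont 2, Millford 4, Ashgrove 5

Standard divisor: 16790 ÷ 16 ≈ 1049.375.
Standard quotas: Fernley 2.7883, Pinehurst 1.8096, Rivermont 2.2108, Millford 4.3616, Ashgrove 4.8295.
Lower quotas: Fernley 2, Pinehurst 1, Rivermont 2, Millford 4, Ashgrove 4 (sum 13, leaving 3 seats).
Remainders in descending order: Ashgrove 0.8295, Pinehurst 0.8096, Fernley 0.7883, Millford 0.3616, Rivermont 0.2108.
Largest remainders: Ashgrove, Pinehurst, Fernley receive the extra seats.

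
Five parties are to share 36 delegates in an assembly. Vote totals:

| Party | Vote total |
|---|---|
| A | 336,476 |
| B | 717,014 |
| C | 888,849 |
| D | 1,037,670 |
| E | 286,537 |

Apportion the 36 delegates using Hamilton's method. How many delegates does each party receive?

A 4, B 8, C 10, D 11, E 3

Standard divisor: 3266546 ÷ 36 ≈ 90737.389.
Standard quotas: A 3.7082, B 7.9021, C 9.7958, D 11.4360, E 3.1579.
Lower quotas: A 3, B 7, C 9, D 11, E 3 (sum 33, leaving 3 seats).
Remainders in descending order: B 0.9021, C 0.7958, A 0.7082, D 0.4360, E 0.1579.
Largest remainders: B, C, A receive the extra seats.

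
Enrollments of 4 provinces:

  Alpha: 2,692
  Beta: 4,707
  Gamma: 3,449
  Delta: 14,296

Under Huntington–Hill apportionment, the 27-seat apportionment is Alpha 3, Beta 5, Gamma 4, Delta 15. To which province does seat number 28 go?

Priority for the next seat is population ÷ (√(s·(s+1))).
Priorities: Alpha 777.113, Beta 859.377, Gamma 771.220, Delta 922.803.
Highest priority: Delta.

Delta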